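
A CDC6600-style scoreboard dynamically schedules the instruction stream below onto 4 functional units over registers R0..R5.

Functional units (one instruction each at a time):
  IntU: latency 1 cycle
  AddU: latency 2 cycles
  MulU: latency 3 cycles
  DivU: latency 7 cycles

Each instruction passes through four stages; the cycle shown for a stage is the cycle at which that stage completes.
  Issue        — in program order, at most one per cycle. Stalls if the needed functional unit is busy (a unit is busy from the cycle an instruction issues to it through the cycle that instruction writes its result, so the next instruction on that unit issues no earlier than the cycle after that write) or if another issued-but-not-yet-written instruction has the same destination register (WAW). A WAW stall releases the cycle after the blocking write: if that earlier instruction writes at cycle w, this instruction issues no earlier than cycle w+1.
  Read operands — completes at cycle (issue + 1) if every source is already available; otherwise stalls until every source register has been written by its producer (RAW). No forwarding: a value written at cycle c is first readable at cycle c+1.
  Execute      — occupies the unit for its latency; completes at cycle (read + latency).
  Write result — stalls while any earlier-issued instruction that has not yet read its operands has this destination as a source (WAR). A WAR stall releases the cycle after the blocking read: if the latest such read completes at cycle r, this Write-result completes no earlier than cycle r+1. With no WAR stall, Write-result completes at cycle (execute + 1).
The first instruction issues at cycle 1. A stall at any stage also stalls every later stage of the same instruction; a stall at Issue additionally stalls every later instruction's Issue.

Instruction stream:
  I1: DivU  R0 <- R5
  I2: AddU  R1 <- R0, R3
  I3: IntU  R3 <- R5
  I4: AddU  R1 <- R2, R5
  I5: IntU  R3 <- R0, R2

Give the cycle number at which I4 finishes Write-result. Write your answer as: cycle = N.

cycle = 19

t=1  I1 issues→DivU
t=2  I1 reads | I2 issues→AddU
t=3  I3 issues→IntU
t=4  I3 reads
t=5  I3 exec-done
t=9  I1 exec-done
t=10  I1 writes R0
t=11  I2 reads
t=12  I3 writes R3
t=13  I2 exec-done
t=14  I2 writes R1
t=15  I4 issues→AddU
t=16  I4 reads | I5 issues→IntU
t=17  I5 reads
t=18  I4 exec-done | I5 exec-done
t=19  I4 writes R1 | I5 writes R3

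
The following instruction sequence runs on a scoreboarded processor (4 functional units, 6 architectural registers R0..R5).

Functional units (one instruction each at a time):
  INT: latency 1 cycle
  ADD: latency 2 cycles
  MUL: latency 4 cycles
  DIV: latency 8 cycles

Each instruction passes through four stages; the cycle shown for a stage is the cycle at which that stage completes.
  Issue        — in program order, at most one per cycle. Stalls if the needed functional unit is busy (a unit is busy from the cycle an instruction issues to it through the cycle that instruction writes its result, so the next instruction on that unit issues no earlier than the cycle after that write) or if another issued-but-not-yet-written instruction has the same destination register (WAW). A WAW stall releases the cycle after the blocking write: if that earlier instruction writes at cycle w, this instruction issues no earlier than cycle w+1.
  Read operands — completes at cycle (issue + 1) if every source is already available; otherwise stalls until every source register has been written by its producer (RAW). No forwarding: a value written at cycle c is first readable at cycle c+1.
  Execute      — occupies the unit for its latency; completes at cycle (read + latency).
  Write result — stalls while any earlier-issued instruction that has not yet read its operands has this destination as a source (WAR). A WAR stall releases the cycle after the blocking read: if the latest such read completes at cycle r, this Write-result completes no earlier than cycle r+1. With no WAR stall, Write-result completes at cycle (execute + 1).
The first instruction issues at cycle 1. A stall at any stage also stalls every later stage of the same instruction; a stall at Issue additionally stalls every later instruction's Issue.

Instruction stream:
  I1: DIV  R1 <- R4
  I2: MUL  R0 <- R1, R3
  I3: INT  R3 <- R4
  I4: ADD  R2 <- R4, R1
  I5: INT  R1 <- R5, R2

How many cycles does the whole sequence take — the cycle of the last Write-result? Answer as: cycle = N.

cycle = 18

cycle 1: I1 dispatched to DIV
cycle 2: I1 operands ready | I2 dispatched to MUL
cycle 3: I3 dispatched to INT
cycle 4: I3 operands ready | I4 dispatched to ADD
cycle 5: I3 complete
cycle 10: I1 complete
cycle 11: R1←I1
cycle 12: I2 operands ready | I4 operands ready
cycle 13: R3←I3
cycle 14: I4 complete | I5 dispatched to INT
cycle 15: R2←I4
cycle 16: I2 complete | I5 operands ready
cycle 17: R0←I2 | I5 complete
cycle 18: R1←I5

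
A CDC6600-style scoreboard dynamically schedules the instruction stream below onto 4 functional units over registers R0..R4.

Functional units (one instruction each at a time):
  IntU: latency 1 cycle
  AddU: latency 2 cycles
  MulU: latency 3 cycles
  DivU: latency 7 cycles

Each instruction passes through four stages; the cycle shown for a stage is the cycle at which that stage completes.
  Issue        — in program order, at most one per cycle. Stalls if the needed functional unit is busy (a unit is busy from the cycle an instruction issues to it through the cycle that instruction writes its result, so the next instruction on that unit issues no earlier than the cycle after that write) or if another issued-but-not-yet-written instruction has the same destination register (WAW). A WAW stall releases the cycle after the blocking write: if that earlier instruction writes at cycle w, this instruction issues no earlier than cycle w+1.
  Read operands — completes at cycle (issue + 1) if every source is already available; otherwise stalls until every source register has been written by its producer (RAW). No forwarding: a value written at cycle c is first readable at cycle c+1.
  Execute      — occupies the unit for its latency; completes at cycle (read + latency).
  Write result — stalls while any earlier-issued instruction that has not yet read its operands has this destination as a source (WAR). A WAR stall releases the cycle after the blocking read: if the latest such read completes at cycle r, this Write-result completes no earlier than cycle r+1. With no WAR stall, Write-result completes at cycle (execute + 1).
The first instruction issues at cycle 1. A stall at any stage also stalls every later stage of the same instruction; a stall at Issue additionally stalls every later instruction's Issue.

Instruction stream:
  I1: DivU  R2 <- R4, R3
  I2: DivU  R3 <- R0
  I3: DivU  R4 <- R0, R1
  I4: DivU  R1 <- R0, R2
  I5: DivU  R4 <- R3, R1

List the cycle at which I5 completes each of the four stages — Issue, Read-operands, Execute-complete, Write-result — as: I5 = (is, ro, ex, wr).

I5 = (41, 42, 49, 50)

1) issue 1, read 2, done 9, write 10
2) issue 11, read 12, done 19, write 20  <struct: DivU busy until I1 writes@10>
3) issue 21, read 22, done 29, write 30  <struct: DivU busy until I2 writes@20>
4) issue 31, read 32, done 39, write 40  <struct: DivU busy until I3 writes@30>
5) issue 41, read 42, done 49, write 50  <struct: DivU busy until I4 writes@40>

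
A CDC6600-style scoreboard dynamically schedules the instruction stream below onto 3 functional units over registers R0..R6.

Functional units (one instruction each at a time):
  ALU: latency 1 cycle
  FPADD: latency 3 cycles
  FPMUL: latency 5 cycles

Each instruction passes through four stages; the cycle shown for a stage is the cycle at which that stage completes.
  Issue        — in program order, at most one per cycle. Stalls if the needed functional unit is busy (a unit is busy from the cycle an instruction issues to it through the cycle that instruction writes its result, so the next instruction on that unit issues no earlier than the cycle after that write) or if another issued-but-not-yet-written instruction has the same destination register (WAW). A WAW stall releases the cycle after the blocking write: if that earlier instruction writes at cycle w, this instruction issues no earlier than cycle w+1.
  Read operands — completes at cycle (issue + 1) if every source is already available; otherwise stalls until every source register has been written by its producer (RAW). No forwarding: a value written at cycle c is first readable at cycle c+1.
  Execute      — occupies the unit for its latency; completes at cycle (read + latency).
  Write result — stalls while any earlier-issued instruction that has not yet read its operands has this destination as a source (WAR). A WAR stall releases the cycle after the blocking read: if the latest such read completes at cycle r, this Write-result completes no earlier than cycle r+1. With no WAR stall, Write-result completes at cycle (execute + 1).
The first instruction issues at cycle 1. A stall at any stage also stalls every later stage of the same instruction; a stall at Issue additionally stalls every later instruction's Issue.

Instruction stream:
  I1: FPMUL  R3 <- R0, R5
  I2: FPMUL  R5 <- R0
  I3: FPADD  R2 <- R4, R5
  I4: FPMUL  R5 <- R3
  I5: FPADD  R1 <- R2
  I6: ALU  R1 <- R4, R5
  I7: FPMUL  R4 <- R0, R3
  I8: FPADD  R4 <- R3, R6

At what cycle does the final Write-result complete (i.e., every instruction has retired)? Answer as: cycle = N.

cycle = 42

1) issue 1, read 2, done 7, write 8
2) issue 9, read 10, done 15, write 16  <struct: FPMUL busy until I1 writes@8>
3) issue 10, read 17, done 20, write 21  <RAW R5: wait I2 write@16>
4) issue 17, read 18, done 23, write 24  <struct: FPMUL busy until I2 writes@16>
5) issue 22, read 23, done 26, write 27  <struct: FPADD busy until I3 writes@21>
6) issue 28, read 29, done 30, write 31  <WAW R1: wait I5 write@27>
7) issue 29, read 30, done 35, write 36
8) issue 37, read 38, done 41, write 42  <WAW R4: wait I7 write@36>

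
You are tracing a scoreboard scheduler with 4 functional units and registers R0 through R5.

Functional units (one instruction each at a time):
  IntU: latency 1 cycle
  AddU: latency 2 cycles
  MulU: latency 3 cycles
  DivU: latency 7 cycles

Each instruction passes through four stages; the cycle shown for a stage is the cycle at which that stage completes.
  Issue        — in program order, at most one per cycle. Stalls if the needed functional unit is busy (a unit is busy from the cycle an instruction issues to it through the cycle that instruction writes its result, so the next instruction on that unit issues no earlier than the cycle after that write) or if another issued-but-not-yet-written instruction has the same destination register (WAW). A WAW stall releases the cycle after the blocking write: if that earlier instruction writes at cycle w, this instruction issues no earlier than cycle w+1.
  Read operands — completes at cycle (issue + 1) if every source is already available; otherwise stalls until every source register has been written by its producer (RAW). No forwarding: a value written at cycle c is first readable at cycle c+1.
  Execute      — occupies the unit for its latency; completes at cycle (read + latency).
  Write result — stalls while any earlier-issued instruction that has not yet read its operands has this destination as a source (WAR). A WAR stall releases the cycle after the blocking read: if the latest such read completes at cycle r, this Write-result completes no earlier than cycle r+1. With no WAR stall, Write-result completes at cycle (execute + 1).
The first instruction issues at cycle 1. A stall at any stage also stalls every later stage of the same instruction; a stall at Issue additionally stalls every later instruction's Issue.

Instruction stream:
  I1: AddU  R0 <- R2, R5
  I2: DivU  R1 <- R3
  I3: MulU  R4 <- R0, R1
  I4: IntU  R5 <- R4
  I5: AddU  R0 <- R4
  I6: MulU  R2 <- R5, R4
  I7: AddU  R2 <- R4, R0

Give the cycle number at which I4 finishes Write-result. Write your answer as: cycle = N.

I1: IS=1 RO=2 EX=4 WR=5
I2: IS=2 RO=3 EX=10 WR=11
I3: IS=3 RO=12 EX=15 WR=16  [RAW R1: wait I2 write@11]
I4: IS=4 RO=17 EX=18 WR=19  [RAW R4: wait I3 write@16]
I5: IS=6 RO=17 EX=19 WR=20  [struct: AddU busy until I1 writes@5; RAW R4: wait I3 write@16]
I6: IS=17 RO=20 EX=23 WR=24  [struct: MulU busy until I3 writes@16; RAW R5: wait I4 write@19]
I7: IS=25 RO=26 EX=28 WR=29  [WAW R2: wait I6 write@24]

cycle = 19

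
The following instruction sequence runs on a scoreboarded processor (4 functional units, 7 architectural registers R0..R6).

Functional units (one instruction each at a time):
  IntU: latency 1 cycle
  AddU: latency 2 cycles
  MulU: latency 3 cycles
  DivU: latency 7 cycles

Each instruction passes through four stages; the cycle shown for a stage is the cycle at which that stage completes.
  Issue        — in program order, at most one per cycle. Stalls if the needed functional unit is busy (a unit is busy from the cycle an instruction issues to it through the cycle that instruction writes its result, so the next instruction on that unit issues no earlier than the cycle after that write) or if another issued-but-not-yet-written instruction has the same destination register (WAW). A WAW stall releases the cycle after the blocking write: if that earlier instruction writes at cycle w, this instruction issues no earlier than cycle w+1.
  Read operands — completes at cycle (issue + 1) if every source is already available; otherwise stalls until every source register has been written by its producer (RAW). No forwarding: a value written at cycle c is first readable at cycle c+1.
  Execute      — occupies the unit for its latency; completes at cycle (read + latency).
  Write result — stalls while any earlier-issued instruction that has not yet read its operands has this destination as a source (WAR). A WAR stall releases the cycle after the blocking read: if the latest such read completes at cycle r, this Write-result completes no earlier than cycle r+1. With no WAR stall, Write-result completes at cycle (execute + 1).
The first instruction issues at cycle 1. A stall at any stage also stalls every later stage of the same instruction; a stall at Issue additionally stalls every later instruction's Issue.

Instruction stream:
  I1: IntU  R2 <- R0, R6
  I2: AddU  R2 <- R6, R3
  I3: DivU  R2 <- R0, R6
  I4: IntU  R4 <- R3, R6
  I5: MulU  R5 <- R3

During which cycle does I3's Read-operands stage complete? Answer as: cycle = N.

cycle = 11

cycle 1: I1 issues→IntU
cycle 2: I1 reads
cycle 3: I1 exec-done
cycle 4: I1 writes R2
cycle 5: I2 issues→AddU
cycle 6: I2 reads
cycle 8: I2 exec-done
cycle 9: I2 writes R2
cycle 10: I3 issues→DivU
cycle 11: I3 reads; I4 issues→IntU
cycle 12: I4 reads; I5 issues→MulU
cycle 13: I4 exec-done; I5 reads
cycle 14: I4 writes R4
cycle 16: I5 exec-done
cycle 17: I5 writes R5
cycle 18: I3 exec-done
cycle 19: I3 writes R2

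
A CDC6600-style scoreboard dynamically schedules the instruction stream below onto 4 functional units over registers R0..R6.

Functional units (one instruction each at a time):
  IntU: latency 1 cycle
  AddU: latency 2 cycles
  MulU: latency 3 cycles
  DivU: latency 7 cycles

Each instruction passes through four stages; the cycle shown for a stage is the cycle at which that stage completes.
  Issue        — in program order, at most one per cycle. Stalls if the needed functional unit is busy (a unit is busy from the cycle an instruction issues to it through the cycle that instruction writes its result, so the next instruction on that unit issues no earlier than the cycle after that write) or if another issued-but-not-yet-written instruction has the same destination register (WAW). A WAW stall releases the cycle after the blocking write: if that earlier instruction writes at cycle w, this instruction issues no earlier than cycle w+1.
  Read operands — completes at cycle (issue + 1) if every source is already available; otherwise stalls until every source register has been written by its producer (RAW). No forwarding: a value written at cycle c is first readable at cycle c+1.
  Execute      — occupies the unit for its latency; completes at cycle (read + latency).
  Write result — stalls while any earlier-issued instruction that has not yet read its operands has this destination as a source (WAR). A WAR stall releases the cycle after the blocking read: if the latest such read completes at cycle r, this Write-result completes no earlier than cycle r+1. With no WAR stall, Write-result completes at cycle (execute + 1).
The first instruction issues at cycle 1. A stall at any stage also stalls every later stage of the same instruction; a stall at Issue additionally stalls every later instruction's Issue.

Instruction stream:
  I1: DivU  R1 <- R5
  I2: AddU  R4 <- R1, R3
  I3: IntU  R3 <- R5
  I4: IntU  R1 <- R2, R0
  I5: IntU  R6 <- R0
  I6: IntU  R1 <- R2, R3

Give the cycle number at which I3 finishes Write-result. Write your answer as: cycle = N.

cycle = 12

cycle 1: I1 dispatched to DivU
cycle 2: I1 operands ready · I2 dispatched to AddU
cycle 3: I3 dispatched to IntU
cycle 4: I3 operands ready
cycle 5: I3 complete
cycle 9: I1 complete
cycle 10: R1←I1
cycle 11: I2 operands ready
cycle 12: R3←I3
cycle 13: I2 complete · I4 dispatched to IntU
cycle 14: R4←I2 · I4 operands ready
cycle 15: I4 complete
cycle 16: R1←I4
cycle 17: I5 dispatched to IntU
cycle 18: I5 operands ready
cycle 19: I5 complete
cycle 20: R6←I5
cycle 21: I6 dispatched to IntU
cycle 22: I6 operands ready
cycle 23: I6 complete
cycle 24: R1←I6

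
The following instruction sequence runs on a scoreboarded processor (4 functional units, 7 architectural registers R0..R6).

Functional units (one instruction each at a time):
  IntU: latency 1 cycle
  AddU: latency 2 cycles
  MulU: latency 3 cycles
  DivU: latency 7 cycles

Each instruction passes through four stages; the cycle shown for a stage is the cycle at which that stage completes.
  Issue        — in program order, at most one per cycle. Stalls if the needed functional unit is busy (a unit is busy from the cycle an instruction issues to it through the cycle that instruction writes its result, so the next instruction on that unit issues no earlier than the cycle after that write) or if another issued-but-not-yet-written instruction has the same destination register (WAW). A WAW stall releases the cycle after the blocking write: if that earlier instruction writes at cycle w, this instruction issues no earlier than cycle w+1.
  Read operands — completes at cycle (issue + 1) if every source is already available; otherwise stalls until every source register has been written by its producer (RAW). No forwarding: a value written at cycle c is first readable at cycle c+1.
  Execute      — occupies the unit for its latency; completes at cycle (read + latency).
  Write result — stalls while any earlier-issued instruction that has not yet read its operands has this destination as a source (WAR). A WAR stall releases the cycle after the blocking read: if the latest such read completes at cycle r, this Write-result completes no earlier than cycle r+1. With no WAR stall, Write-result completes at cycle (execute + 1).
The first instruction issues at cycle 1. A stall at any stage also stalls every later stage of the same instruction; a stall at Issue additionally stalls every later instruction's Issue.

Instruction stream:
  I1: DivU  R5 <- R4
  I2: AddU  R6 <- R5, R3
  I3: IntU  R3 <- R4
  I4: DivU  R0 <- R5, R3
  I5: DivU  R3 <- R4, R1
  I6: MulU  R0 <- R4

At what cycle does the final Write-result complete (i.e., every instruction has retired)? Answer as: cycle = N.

cycle = 31

[1] I1 dispatched to DivU
[2] I1 operands ready; I2 dispatched to AddU
[3] I3 dispatched to IntU
[4] I3 operands ready
[5] I3 complete
[9] I1 complete
[10] R5←I1
[11] I2 operands ready; I4 dispatched to DivU
[12] R3←I3
[13] I2 complete; I4 operands ready
[14] R6←I2
[20] I4 complete
[21] R0←I4
[22] I5 dispatched to DivU
[23] I5 operands ready; I6 dispatched to MulU
[24] I6 operands ready
[27] I6 complete
[28] R0←I6
[30] I5 complete
[31] R3←I5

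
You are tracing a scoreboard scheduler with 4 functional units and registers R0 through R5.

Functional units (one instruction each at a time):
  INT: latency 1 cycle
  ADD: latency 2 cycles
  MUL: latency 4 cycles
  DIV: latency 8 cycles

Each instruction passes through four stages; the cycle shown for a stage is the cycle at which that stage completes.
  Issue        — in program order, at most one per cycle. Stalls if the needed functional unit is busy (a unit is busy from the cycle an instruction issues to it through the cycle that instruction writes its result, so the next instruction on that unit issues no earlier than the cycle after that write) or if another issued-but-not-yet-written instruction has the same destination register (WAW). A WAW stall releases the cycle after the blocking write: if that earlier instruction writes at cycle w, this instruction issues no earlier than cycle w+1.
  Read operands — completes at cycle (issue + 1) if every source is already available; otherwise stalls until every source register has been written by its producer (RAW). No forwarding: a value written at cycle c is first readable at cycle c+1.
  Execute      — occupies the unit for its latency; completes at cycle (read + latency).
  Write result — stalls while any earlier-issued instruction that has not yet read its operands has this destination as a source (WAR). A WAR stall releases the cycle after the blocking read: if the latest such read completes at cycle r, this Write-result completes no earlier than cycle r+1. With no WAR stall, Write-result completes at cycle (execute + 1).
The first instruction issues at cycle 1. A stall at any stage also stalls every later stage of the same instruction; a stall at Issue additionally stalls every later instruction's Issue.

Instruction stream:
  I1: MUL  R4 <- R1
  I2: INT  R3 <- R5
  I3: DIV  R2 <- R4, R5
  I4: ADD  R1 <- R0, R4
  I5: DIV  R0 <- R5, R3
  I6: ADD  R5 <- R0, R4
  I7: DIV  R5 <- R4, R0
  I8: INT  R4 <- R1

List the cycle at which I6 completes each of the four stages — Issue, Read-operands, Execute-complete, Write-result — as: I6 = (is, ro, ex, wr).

I1 -> (1, 2, 6, 7)
I2 -> (2, 3, 4, 5)
I3 -> (3, 8, 16, 17)  // RAW R4: wait I1 write@7
I4 -> (4, 8, 10, 11)  // RAW R4: wait I1 write@7
I5 -> (18, 19, 27, 28)  // struct: DIV busy until I3 writes@17
I6 -> (19, 29, 31, 32)  // RAW R0: wait I5 write@28
I7 -> (33, 34, 42, 43)  // WAW R5: wait I6 write@32
I8 -> (34, 35, 36, 37)

I6 = (19, 29, 31, 32)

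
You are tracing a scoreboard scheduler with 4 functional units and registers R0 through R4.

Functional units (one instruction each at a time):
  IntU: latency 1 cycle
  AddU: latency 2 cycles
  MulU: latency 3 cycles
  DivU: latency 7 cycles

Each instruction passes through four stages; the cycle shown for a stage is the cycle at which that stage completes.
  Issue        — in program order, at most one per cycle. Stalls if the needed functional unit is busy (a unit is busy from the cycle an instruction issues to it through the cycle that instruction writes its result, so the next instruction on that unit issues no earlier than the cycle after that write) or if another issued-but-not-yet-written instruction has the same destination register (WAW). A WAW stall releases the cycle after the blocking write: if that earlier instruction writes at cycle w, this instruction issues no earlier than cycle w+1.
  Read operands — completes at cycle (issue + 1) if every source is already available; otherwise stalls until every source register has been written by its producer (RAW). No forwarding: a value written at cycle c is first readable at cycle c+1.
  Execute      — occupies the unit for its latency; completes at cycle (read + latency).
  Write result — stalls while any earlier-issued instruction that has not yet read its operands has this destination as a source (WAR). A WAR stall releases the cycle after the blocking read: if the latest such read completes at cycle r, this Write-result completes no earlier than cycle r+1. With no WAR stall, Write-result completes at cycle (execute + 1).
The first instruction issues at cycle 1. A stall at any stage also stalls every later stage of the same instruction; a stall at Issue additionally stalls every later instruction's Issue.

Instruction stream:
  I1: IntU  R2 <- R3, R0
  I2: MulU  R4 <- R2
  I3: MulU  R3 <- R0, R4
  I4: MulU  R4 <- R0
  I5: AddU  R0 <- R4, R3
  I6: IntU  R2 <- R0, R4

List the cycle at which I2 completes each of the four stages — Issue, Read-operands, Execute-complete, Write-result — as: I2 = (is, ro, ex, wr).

I2 = (2, 5, 8, 9)

[1] I1 issues→IntU
[2] I1 reads · I2 issues→MulU
[3] I1 exec-done
[4] I1 writes R2
[5] I2 reads
[8] I2 exec-done
[9] I2 writes R4
[10] I3 issues→MulU
[11] I3 reads
[14] I3 exec-done
[15] I3 writes R3
[16] I4 issues→MulU
[17] I4 reads · I5 issues→AddU
[18] I6 issues→IntU
[20] I4 exec-done
[21] I4 writes R4
[22] I5 reads
[24] I5 exec-done
[25] I5 writes R0
[26] I6 reads
[27] I6 exec-done
[28] I6 writes R2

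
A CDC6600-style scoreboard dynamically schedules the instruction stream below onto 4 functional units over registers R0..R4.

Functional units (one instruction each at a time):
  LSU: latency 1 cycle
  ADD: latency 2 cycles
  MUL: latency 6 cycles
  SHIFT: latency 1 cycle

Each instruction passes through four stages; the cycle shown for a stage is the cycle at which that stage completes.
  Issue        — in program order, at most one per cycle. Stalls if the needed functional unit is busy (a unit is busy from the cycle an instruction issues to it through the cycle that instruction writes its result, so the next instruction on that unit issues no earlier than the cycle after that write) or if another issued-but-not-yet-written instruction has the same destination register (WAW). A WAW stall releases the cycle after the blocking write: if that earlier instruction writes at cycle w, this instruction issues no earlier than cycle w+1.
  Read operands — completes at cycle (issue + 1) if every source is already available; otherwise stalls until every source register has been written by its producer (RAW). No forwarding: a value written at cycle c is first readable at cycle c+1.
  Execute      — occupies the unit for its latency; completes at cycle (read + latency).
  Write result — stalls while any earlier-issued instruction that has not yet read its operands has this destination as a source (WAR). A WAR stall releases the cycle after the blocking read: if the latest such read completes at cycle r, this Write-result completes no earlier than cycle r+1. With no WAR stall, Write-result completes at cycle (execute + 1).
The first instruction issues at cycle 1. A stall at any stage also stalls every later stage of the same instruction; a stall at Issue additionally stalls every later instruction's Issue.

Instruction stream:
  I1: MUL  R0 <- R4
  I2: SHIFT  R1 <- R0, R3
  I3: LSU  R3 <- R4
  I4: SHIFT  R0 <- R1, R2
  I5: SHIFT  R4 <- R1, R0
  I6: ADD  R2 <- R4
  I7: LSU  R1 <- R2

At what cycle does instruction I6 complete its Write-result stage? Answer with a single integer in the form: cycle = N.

cycle = 24

cycle 1: I1→MUL
cycle 2: I1 RO · I2→SHIFT
cycle 3: I3→LSU
cycle 4: I3 RO
cycle 5: I3 EX
cycle 8: I1 EX
cycle 9: I1 WR R0
cycle 10: I2 RO
cycle 11: I2 EX · I3 WR R3
cycle 12: I2 WR R1
cycle 13: I4→SHIFT
cycle 14: I4 RO
cycle 15: I4 EX
cycle 16: I4 WR R0
cycle 17: I5→SHIFT
cycle 18: I5 RO · I6→ADD
cycle 19: I5 EX · I7→LSU
cycle 20: I5 WR R4
cycle 21: I6 RO
cycle 23: I6 EX
cycle 24: I6 WR R2
cycle 25: I7 RO
cycle 26: I7 EX
cycle 27: I7 WR R1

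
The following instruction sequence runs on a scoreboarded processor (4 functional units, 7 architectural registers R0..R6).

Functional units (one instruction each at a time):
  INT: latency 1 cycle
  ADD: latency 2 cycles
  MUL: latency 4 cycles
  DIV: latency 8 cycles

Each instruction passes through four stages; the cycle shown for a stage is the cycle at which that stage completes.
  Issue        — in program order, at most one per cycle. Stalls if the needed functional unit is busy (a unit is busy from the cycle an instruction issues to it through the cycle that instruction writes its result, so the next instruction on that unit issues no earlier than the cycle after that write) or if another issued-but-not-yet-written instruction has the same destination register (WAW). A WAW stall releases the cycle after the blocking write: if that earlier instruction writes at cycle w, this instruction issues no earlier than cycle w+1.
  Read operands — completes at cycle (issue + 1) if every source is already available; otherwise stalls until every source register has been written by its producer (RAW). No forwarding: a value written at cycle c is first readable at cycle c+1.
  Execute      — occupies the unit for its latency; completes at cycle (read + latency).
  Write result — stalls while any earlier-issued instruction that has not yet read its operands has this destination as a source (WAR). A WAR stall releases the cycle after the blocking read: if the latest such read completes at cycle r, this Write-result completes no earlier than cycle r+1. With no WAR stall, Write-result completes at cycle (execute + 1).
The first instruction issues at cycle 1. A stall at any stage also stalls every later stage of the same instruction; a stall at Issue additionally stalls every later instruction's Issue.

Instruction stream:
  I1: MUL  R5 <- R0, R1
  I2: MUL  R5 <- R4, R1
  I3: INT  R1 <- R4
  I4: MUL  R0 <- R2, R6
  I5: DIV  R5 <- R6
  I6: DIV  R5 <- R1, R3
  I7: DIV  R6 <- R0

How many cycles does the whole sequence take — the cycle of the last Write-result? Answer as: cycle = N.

1) issue 1, read 2, done 6, write 7
2) issue 8, read 9, done 13, write 14  <struct: MUL busy until I1 writes@7>
3) issue 9, read 10, done 11, write 12
4) issue 15, read 16, done 20, write 21  <struct: MUL busy until I2 writes@14>
5) issue 16, read 17, done 25, write 26
6) issue 27, read 28, done 36, write 37  <struct: DIV busy until I5 writes@26>
7) issue 38, read 39, done 47, write 48  <struct: DIV busy until I6 writes@37>

cycle = 48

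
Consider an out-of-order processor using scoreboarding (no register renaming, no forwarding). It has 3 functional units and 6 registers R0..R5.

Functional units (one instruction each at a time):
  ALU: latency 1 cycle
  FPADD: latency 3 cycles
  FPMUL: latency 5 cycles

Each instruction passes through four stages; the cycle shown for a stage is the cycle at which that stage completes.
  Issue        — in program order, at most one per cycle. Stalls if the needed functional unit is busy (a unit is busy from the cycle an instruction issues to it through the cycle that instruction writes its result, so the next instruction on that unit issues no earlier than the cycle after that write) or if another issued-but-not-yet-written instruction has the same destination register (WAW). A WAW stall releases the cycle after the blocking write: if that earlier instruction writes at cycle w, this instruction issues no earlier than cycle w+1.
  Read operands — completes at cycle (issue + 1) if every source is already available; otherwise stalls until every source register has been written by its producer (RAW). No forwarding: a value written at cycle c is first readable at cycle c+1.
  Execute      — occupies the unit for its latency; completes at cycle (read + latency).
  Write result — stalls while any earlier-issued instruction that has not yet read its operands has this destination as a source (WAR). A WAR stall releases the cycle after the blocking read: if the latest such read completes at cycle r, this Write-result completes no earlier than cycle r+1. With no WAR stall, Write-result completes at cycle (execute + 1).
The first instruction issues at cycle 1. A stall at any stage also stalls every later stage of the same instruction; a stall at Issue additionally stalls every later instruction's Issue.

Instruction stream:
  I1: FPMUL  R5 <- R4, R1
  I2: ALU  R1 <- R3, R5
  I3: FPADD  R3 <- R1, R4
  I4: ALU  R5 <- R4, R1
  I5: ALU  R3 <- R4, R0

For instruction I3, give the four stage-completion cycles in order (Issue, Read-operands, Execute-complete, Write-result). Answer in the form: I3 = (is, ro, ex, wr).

I3 = (3, 12, 15, 16)

c1: I1 issues→FPMUL
c2: I1 reads; I2 issues→ALU
c3: I3 issues→FPADD
c7: I1 exec-done
c8: I1 writes R5
c9: I2 reads
c10: I2 exec-done
c11: I2 writes R1
c12: I3 reads; I4 issues→ALU
c13: I4 reads
c14: I4 exec-done
c15: I3 exec-done; I4 writes R5
c16: I3 writes R3
c17: I5 issues→ALU
c18: I5 reads
c19: I5 exec-done
c20: I5 writes R3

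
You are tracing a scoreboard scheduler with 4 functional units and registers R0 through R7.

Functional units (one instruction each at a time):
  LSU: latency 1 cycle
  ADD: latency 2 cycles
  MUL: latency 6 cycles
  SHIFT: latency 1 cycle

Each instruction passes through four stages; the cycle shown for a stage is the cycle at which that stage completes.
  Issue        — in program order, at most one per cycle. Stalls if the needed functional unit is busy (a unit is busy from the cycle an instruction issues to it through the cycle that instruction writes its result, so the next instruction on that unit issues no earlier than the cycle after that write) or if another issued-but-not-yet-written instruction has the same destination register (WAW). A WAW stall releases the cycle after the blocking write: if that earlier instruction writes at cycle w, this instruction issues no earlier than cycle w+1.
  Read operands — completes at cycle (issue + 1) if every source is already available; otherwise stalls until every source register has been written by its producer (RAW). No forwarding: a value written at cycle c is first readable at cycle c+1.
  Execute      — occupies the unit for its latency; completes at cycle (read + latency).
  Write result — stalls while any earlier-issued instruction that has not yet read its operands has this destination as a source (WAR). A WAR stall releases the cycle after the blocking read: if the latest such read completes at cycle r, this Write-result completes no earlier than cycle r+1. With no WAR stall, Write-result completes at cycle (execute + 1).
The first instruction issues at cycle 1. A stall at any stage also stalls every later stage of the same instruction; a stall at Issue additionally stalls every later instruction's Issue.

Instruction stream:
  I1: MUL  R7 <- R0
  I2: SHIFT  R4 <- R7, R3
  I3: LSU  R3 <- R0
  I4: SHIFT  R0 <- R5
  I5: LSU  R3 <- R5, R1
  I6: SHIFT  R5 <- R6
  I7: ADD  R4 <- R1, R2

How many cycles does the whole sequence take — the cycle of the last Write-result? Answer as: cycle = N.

cycle = 22

[1] I1 issues→MUL
[2] I1 reads · I2 issues→SHIFT
[3] I3 issues→LSU
[4] I3 reads
[5] I3 exec-done
[8] I1 exec-done
[9] I1 writes R7
[10] I2 reads
[11] I2 exec-done · I3 writes R3
[12] I2 writes R4
[13] I4 issues→SHIFT
[14] I4 reads · I5 issues→LSU
[15] I4 exec-done · I5 reads
[16] I4 writes R0 · I5 exec-done
[17] I5 writes R3 · I6 issues→SHIFT
[18] I6 reads · I7 issues→ADD
[19] I6 exec-done · I7 reads
[20] I6 writes R5
[21] I7 exec-done
[22] I7 writes R4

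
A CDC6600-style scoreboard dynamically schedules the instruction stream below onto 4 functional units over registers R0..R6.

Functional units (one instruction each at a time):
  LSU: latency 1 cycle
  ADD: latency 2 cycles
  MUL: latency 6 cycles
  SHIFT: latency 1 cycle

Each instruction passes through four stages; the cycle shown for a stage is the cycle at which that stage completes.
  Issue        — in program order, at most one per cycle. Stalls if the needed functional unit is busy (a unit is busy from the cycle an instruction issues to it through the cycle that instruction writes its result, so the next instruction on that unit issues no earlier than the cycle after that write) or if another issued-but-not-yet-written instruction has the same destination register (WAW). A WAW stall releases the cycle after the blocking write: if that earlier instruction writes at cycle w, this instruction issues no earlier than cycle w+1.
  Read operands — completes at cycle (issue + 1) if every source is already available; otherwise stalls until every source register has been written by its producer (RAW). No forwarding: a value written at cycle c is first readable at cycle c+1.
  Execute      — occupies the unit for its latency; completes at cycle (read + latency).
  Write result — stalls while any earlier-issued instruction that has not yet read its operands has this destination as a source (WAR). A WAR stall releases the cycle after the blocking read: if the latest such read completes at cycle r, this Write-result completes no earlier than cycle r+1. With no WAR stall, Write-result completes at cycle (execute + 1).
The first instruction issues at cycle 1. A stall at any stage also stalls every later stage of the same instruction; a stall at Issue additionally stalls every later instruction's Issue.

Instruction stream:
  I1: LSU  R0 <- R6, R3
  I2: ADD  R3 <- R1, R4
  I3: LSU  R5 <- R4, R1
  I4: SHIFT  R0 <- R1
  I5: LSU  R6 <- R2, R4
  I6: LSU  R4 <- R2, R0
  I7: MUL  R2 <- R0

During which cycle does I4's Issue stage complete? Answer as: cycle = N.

[I1] 1/2/3/4
[I2] 2/3/5/6
[I3] 5/6/7/8  (struct: LSU busy until I1 writes@4)
[I4] 6/7/8/9
[I5] 9/10/11/12  (struct: LSU busy until I3 writes@8)
[I6] 13/14/15/16  (struct: LSU busy until I5 writes@12)
[I7] 14/15/21/22

cycle = 6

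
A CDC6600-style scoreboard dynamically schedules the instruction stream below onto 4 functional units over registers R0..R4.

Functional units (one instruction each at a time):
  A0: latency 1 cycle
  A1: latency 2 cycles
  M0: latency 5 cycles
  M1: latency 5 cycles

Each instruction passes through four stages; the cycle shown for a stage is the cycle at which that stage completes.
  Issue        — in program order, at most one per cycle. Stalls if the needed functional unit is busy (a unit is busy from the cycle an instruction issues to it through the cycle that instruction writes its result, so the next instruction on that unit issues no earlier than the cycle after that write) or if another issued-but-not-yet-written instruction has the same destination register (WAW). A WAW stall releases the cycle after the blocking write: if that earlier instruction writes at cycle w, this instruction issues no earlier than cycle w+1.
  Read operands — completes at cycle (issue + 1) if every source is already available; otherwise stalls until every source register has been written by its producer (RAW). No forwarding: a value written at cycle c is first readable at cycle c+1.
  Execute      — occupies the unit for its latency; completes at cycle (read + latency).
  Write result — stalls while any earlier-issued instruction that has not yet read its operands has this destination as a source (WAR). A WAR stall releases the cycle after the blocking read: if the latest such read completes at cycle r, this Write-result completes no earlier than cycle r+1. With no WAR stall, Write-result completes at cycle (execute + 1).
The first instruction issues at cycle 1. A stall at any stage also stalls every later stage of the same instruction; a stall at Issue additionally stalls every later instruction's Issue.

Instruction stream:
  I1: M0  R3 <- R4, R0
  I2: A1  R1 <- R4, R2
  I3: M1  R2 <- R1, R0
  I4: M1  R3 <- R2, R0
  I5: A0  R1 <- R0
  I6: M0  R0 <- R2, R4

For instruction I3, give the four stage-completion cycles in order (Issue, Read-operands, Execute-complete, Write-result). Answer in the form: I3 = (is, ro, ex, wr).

I1: IS=1 RO=2 EX=7 WR=8
I2: IS=2 RO=3 EX=5 WR=6
I3: IS=3 RO=7 EX=12 WR=13  [RAW R1: wait I2 write@6]
I4: IS=14 RO=15 EX=20 WR=21  [struct: M1 busy until I3 writes@13]
I5: IS=15 RO=16 EX=17 WR=18
I6: IS=16 RO=17 EX=22 WR=23

I3 = (3, 7, 12, 13)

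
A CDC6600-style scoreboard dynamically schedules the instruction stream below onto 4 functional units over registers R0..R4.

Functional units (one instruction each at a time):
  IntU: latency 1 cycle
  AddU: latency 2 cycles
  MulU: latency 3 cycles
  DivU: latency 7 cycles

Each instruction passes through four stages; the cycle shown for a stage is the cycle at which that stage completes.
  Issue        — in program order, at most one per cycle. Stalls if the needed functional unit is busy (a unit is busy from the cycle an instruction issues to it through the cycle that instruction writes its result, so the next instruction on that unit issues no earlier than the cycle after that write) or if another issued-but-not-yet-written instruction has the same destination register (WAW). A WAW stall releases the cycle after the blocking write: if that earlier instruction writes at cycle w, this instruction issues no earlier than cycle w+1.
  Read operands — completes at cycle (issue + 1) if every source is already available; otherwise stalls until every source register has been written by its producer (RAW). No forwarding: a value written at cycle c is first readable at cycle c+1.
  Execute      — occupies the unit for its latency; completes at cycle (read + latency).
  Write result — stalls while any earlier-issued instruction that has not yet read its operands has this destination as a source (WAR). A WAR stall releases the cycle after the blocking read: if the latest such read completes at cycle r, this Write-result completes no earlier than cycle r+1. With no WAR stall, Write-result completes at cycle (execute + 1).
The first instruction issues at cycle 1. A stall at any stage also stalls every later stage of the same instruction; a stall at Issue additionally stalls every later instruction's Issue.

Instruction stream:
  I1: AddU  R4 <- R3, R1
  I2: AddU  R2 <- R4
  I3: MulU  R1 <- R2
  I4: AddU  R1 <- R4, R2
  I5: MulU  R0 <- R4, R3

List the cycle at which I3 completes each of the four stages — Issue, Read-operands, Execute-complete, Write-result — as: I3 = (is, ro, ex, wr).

I1 -> (1, 2, 4, 5)
I2 -> (6, 7, 9, 10)  // struct: AddU busy until I1 writes@5
I3 -> (7, 11, 14, 15)  // RAW R2: wait I2 write@10
I4 -> (16, 17, 19, 20)  // WAW R1: wait I3 write@15
I5 -> (17, 18, 21, 22)

I3 = (7, 11, 14, 15)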